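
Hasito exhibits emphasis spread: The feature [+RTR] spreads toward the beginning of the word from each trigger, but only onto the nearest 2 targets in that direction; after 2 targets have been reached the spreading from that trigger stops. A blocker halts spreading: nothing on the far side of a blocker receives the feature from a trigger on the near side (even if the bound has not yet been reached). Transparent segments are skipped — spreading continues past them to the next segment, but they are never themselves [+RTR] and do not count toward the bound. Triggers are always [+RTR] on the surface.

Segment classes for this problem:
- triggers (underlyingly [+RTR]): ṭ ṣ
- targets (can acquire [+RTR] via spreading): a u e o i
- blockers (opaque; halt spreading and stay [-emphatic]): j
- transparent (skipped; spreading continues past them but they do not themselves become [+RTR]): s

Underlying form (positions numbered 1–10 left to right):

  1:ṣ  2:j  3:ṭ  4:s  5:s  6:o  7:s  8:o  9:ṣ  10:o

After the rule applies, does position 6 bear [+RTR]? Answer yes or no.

yes

From /ṣ/ at 1 leftward: word edge.
From /ṭ/ at 3 leftward: 2 /j/ blocks.
From /ṣ/ at 9 leftward: 8 /o/ → [+RTR]; 7 /s/ transparent; 6 /o/ → [+RTR]; bound reached.
Target with no active source: position 10 stays [-emphatic].
[+RTR] positions on the surface: 1 3 6 8 9.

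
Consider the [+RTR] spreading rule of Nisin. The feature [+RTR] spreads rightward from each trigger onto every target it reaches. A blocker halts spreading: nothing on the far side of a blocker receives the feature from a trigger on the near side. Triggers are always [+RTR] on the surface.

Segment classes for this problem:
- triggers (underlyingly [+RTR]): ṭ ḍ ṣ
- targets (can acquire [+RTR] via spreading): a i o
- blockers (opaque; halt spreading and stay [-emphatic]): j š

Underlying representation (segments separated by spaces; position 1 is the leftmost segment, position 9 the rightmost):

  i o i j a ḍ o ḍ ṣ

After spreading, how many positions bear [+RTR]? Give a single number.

From /ḍ/ at 6 rightward: 7 /o/ → [+RTR]; 8 /ḍ/ is itself a trigger — this domain ends here.
From /ḍ/ at 8 rightward: 9 /ṣ/ is itself a trigger — this domain ends here.
From /ṣ/ at 9 rightward: word edge.
Targets with no active source: positions 1 2 3 5 stay [-emphatic].
[+RTR] positions on the surface: 6 7 8 9.

4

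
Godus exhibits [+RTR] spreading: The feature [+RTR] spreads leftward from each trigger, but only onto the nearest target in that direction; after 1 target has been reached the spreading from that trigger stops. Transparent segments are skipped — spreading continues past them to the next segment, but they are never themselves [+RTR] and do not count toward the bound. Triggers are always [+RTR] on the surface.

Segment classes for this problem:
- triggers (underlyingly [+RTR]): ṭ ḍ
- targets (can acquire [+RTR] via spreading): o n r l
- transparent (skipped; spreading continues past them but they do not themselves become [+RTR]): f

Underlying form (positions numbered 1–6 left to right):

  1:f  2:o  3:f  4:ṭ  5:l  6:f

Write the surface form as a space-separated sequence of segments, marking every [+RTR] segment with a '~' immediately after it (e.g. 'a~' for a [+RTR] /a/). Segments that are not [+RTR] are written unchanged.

f o~ f ṭ~ l f

From /ṭ/ at 4 leftward: 3 /f/ transparent; 2 /o/ → [+RTR]; bound reached.
Target with no active source: position 5 stays [-emphatic].
[+RTR] positions on the surface: 2 4.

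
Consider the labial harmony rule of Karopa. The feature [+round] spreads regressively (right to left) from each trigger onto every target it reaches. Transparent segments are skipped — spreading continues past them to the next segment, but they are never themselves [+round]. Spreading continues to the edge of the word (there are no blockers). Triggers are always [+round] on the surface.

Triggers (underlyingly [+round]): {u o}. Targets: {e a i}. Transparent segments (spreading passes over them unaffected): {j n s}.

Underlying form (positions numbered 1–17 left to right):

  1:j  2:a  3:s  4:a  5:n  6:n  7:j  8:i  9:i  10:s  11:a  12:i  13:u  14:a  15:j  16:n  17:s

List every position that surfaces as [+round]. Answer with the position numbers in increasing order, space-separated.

2 4 8 9 11 12 13

From /u/ at 13 leftward: 12 /i/ → [+round]; 11 /a/ → [+round]; 10 /s/ transparent; 9 /i/ → [+round]; 8 /i/ → [+round]; 7 /j/ transparent; 6 /n/ transparent; 5 /n/ transparent; 4 /a/ → [+round]; 3 /s/ transparent; 2 /a/ → [+round]; 1 /j/ transparent; word edge.
Target with no active source: position 14 stays [-round].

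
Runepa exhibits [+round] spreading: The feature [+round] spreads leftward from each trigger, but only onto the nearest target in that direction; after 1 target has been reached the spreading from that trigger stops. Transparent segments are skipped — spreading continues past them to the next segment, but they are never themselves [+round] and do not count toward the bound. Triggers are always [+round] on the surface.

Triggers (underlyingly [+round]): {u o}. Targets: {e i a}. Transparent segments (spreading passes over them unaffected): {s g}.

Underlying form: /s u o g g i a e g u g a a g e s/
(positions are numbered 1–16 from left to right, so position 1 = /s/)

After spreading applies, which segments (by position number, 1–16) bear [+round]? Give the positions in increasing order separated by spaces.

From /u/ at 2 leftward: 1 /s/ transparent; word edge.
From /o/ at 3 leftward: 2 /u/ is itself a trigger — this domain ends here.
From /u/ at 10 leftward: 9 /g/ transparent; 8 /e/ → [+round]; bound reached.
Targets with no active source: positions 6 7 12 13 15 stay [-round].

2 3 8 10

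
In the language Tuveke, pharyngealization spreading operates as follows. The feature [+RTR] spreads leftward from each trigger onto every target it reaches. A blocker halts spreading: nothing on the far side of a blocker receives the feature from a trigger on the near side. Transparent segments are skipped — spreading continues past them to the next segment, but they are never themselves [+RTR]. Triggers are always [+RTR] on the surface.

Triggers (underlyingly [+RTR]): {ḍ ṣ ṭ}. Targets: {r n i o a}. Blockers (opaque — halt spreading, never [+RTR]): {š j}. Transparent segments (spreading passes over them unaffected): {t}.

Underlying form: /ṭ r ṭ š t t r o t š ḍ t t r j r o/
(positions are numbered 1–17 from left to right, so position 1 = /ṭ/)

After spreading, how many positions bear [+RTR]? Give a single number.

From /ṭ/ at 1 leftward: word edge.
From /ṭ/ at 3 leftward: 2 /r/ → [+RTR]; 1 /ṭ/ is itself a trigger — this domain ends here.
From /ḍ/ at 11 leftward: 10 /š/ blocks.
Targets with no active source: positions 7 8 14 16 17 stay [-emphatic].
[+RTR] positions on the surface: 1 2 3 11.

4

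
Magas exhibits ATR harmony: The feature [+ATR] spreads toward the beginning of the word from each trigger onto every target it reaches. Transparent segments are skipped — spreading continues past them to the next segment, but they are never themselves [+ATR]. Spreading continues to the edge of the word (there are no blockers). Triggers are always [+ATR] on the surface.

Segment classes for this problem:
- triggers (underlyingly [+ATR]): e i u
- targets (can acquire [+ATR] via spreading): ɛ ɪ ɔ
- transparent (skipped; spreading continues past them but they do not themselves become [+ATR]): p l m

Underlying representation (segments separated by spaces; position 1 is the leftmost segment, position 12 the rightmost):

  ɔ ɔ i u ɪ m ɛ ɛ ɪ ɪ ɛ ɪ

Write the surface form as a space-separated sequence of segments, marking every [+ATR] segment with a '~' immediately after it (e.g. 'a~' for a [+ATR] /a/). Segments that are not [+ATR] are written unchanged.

From /i/ at 3 leftward: 2 /ɔ/ → [+ATR]; 1 /ɔ/ → [+ATR]; word edge.
From /u/ at 4 leftward: 3 /i/ is itself a trigger — this domain ends here.
Targets with no active source: positions 5 7 8 9 10 11 12 stay [-ATR].
[+ATR] positions on the surface: 1 2 3 4.

ɔ~ ɔ~ i~ u~ ɪ m ɛ ɛ ɪ ɪ ɛ ɪ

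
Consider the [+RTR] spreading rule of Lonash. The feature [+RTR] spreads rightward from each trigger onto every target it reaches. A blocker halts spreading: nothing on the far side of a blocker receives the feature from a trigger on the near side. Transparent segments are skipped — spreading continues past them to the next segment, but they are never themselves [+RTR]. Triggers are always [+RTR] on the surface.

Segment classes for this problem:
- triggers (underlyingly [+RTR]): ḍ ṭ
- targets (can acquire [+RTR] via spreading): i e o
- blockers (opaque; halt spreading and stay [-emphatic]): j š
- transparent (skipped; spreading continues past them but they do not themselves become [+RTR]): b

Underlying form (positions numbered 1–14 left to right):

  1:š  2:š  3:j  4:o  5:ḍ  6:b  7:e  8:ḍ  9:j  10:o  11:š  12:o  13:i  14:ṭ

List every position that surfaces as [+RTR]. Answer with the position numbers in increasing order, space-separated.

From /ḍ/ at 5 rightward: 6 /b/ transparent; 7 /e/ → [+RTR]; 8 /ḍ/ is itself a trigger — this domain ends here.
From /ḍ/ at 8 rightward: 9 /j/ blocks.
From /ṭ/ at 14 rightward: word edge.
Targets with no active source: positions 4 10 12 13 stay [-emphatic].

5 7 8 14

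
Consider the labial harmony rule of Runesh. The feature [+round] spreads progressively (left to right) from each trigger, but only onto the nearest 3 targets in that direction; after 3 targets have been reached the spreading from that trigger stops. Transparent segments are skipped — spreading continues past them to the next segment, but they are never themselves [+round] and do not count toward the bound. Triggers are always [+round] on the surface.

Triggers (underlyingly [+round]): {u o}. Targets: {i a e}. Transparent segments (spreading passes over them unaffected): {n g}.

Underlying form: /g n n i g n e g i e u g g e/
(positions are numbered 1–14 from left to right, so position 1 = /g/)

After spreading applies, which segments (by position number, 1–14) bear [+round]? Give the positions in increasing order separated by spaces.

From /u/ at 11 rightward: 12 /g/ transparent; 13 /g/ transparent; 14 /e/ → [+round]; word edge.
Targets with no active source: positions 4 7 9 10 stay [-round].

11 14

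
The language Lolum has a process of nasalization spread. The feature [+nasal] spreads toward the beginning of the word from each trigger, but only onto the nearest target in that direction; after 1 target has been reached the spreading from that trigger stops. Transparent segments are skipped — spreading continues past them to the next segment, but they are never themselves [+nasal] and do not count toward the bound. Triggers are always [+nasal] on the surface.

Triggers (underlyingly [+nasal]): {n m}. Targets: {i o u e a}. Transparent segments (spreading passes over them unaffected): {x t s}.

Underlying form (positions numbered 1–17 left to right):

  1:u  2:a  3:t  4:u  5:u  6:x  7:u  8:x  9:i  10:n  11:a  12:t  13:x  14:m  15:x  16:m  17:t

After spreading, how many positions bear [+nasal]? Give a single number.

From /n/ at 10 leftward: 9 /i/ → [+nasal]; bound reached.
From /m/ at 14 leftward: 13 /x/ transparent; 12 /t/ transparent; 11 /a/ → [+nasal]; bound reached.
From /m/ at 16 leftward: 15 /x/ transparent; 14 /m/ is itself a trigger — this domain ends here.
Targets with no active source: positions 1 2 4 5 7 stay [-nasal].
[+nasal] positions on the surface: 9 10 11 14 16.

5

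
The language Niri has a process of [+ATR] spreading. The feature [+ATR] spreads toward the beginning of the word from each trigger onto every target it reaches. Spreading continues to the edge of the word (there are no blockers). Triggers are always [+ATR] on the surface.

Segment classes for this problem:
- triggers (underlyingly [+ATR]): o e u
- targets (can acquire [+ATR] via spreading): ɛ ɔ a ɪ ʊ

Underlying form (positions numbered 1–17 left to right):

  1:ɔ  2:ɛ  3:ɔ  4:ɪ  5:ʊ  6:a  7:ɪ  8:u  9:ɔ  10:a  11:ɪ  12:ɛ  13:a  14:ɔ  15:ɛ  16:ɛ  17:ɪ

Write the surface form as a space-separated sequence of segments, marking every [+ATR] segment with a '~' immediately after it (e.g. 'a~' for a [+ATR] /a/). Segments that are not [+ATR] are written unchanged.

ɔ~ ɛ~ ɔ~ ɪ~ ʊ~ a~ ɪ~ u~ ɔ a ɪ ɛ a ɔ ɛ ɛ ɪ

From /u/ at 8 leftward: 7 /ɪ/ → [+ATR]; 6 /a/ → [+ATR]; 5 /ʊ/ → [+ATR]; 4 /ɪ/ → [+ATR]; 3 /ɔ/ → [+ATR]; 2 /ɛ/ → [+ATR]; 1 /ɔ/ → [+ATR]; word edge.
Targets with no active source: positions 9 10 11 12 13 14 15 16 17 stay [-ATR].
[+ATR] positions on the surface: 1 2 3 4 5 6 7 8.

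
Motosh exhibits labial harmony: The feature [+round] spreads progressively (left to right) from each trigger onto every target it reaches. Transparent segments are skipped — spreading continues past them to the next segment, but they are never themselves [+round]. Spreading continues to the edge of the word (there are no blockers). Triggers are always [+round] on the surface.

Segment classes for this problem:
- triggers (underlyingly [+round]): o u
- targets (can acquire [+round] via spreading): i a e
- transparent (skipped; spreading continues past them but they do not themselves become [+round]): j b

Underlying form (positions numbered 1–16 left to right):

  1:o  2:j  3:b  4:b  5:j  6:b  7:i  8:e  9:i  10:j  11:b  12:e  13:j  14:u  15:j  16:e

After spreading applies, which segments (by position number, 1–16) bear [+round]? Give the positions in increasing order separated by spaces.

1 7 8 9 12 14 16

From /o/ at 1 rightward: 2 /j/ transparent; 3 /b/ transparent; 4 /b/ transparent; 5 /j/ transparent; 6 /b/ transparent; 7 /i/ → [+round]; 8 /e/ → [+round]; 9 /i/ → [+round]; 10 /j/ transparent; 11 /b/ transparent; 12 /e/ → [+round]; 13 /j/ transparent; 14 /u/ is itself a trigger — this domain ends here.
From /u/ at 14 rightward: 15 /j/ transparent; 16 /e/ → [+round]; word edge.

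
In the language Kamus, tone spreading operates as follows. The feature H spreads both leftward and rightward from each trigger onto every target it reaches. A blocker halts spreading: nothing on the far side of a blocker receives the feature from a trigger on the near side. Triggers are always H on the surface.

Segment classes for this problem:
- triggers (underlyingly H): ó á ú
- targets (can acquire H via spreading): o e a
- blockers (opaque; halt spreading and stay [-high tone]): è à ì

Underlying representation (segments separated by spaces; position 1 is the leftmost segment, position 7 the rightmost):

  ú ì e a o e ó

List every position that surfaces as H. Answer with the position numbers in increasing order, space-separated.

1 3 4 5 6 7

From /ú/ at 1 rightward: 2 /ì/ blocks.
From /ú/ at 1 leftward: word edge.
From /ó/ at 7 rightward: word edge.
From /ó/ at 7 leftward: 6 /e/ → H; 5 /o/ → H; 4 /a/ → H; 3 /e/ → H; 2 /ì/ blocks.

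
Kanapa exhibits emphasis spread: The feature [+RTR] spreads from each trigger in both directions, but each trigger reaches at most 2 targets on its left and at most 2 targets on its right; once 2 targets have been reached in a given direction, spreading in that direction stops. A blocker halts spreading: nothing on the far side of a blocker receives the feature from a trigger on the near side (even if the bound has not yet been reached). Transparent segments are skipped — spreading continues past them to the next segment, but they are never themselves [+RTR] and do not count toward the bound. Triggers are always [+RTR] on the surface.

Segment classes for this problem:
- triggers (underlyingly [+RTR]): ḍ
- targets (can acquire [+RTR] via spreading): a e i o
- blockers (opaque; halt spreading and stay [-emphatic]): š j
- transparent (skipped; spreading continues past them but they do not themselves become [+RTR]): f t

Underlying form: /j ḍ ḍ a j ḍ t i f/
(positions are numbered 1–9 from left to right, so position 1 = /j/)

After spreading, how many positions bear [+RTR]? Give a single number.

5

From /ḍ/ at 2 rightward: 3 /ḍ/ is itself a trigger — this domain ends here.
From /ḍ/ at 2 leftward: 1 /j/ blocks.
From /ḍ/ at 3 rightward: 4 /a/ → [+RTR]; 5 /j/ blocks.
From /ḍ/ at 3 leftward: 2 /ḍ/ is itself a trigger — this domain ends here.
From /ḍ/ at 6 rightward: 7 /t/ transparent; 8 /i/ → [+RTR]; 9 /f/ transparent; word edge.
From /ḍ/ at 6 leftward: 5 /j/ blocks.
[+RTR] positions on the surface: 2 3 4 6 8.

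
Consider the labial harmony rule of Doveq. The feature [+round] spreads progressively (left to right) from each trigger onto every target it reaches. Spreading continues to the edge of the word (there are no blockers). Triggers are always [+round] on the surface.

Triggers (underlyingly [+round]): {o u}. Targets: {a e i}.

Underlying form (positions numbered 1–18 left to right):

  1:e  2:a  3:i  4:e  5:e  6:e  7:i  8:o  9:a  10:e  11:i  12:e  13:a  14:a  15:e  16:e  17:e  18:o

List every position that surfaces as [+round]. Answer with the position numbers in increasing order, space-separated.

From /o/ at 8 rightward: 9 /a/ → [+round]; 10 /e/ → [+round]; 11 /i/ → [+round]; 12 /e/ → [+round]; 13 /a/ → [+round]; 14 /a/ → [+round]; 15 /e/ → [+round]; 16 /e/ → [+round]; 17 /e/ → [+round]; 18 /o/ is itself a trigger — this domain ends here.
From /o/ at 18 rightward: word edge.
Targets with no active source: positions 1 2 3 4 5 6 7 stay [-round].

8 9 10 11 12 13 14 15 16 17 18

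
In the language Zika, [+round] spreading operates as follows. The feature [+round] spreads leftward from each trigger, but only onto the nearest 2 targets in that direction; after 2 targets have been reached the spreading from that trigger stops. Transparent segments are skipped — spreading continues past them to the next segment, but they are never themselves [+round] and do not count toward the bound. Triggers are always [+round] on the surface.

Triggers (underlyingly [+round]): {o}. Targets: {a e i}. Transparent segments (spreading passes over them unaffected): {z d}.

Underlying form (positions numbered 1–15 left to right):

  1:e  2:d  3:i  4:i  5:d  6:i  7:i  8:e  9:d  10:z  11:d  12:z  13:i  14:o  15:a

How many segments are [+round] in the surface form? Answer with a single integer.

3

From /o/ at 14 leftward: 13 /i/ → [+round]; 12 /z/ transparent; 11 /d/ transparent; 10 /z/ transparent; 9 /d/ transparent; 8 /e/ → [+round]; bound reached.
Targets with no active source: positions 1 3 4 6 7 15 stay [-round].
[+round] positions on the surface: 8 13 14.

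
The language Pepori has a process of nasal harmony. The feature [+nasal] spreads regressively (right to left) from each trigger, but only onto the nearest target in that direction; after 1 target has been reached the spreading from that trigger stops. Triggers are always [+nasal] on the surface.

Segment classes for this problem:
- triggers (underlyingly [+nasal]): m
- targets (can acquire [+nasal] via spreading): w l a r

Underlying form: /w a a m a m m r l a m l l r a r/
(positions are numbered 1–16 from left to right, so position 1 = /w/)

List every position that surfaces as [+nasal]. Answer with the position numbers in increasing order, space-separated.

From /m/ at 4 leftward: 3 /a/ → [+nasal]; bound reached.
From /m/ at 6 leftward: 5 /a/ → [+nasal]; bound reached.
From /m/ at 7 leftward: 6 /m/ is itself a trigger — this domain ends here.
From /m/ at 11 leftward: 10 /a/ → [+nasal]; bound reached.
Targets with no active source: positions 1 2 8 9 12 13 14 15 16 stay [-nasal].

3 4 5 6 7 10 11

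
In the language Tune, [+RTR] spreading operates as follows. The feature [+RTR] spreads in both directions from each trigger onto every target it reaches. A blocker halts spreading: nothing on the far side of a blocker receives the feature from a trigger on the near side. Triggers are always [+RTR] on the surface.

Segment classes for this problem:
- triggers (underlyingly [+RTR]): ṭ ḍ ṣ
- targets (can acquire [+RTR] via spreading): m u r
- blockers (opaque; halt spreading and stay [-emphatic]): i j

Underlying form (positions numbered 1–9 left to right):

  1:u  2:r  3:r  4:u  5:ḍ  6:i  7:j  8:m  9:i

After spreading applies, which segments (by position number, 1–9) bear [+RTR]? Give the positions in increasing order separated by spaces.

From /ḍ/ at 5 rightward: 6 /i/ blocks.
From /ḍ/ at 5 leftward: 4 /u/ → [+RTR]; 3 /r/ → [+RTR]; 2 /r/ → [+RTR]; 1 /u/ → [+RTR]; word edge.
Target with no active source: position 8 stays [-emphatic].

1 2 3 4 5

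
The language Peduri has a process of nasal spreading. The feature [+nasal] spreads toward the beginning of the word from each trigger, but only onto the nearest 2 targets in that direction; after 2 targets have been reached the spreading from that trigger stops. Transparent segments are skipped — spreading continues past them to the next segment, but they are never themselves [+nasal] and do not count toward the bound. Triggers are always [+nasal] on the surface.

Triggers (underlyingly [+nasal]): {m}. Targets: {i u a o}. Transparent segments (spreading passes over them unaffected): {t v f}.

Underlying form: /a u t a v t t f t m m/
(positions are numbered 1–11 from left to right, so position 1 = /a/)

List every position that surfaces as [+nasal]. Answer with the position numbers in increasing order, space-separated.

2 4 10 11

From /m/ at 10 leftward: 9 /t/ transparent; 8 /f/ transparent; 7 /t/ transparent; 6 /t/ transparent; 5 /v/ transparent; 4 /a/ → [+nasal]; 3 /t/ transparent; 2 /u/ → [+nasal]; bound reached.
From /m/ at 11 leftward: 10 /m/ is itself a trigger — this domain ends here.
Target with no active source: position 1 stays [-nasal].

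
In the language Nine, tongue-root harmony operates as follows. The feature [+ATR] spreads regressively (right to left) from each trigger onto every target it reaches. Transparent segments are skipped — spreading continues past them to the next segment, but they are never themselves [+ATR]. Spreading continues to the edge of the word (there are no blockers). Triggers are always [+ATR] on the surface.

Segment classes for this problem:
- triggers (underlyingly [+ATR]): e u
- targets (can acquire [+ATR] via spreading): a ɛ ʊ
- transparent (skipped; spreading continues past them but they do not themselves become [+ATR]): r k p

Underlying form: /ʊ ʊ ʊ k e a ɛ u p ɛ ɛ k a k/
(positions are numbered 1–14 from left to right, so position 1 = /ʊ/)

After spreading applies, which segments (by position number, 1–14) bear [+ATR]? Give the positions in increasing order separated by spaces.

1 2 3 5 6 7 8

From /e/ at 5 leftward: 4 /k/ transparent; 3 /ʊ/ → [+ATR]; 2 /ʊ/ → [+ATR]; 1 /ʊ/ → [+ATR]; word edge.
From /u/ at 8 leftward: 7 /ɛ/ → [+ATR]; 6 /a/ → [+ATR]; 5 /e/ is itself a trigger — this domain ends here.
Targets with no active source: positions 10 11 13 stay [-ATR].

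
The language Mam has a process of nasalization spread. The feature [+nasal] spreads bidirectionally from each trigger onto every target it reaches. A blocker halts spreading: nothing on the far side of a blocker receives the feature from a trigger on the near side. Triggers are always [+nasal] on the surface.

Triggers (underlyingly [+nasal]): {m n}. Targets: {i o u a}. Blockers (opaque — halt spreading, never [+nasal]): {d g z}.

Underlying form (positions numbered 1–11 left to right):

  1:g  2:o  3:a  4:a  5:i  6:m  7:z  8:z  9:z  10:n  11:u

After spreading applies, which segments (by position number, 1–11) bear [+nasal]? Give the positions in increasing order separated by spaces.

From /m/ at 6 rightward: 7 /z/ blocks.
From /m/ at 6 leftward: 5 /i/ → [+nasal]; 4 /a/ → [+nasal]; 3 /a/ → [+nasal]; 2 /o/ → [+nasal]; 1 /g/ blocks.
From /n/ at 10 rightward: 11 /u/ → [+nasal]; word edge.
From /n/ at 10 leftward: 9 /z/ blocks.

2 3 4 5 6 10 11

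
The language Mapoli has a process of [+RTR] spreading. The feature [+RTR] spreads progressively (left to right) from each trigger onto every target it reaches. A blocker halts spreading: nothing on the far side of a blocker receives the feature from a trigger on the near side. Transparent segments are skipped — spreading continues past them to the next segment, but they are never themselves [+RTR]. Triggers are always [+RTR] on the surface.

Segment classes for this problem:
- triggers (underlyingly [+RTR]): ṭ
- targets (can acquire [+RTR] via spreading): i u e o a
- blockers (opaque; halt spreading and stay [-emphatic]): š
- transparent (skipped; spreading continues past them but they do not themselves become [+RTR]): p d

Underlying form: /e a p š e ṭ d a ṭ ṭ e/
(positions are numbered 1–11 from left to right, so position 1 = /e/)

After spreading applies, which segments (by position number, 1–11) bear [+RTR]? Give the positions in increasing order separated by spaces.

6 8 9 10 11

From /ṭ/ at 6 rightward: 7 /d/ transparent; 8 /a/ → [+RTR]; 9 /ṭ/ is itself a trigger — this domain ends here.
From /ṭ/ at 9 rightward: 10 /ṭ/ is itself a trigger — this domain ends here.
From /ṭ/ at 10 rightward: 11 /e/ → [+RTR]; word edge.
Targets with no active source: positions 1 2 5 stay [-emphatic].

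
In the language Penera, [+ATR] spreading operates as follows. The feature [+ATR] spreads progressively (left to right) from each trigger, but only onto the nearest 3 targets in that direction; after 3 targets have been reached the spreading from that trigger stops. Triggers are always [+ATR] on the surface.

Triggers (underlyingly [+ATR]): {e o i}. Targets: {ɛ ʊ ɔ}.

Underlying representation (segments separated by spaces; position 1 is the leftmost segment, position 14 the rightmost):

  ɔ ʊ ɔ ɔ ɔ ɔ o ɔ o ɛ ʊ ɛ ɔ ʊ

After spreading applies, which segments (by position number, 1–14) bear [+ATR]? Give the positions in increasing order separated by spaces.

7 8 9 10 11 12

From /o/ at 7 rightward: 8 /ɔ/ → [+ATR]; 9 /o/ is itself a trigger — this domain ends here.
From /o/ at 9 rightward: 10 /ɛ/ → [+ATR]; 11 /ʊ/ → [+ATR]; 12 /ɛ/ → [+ATR]; bound reached.
Targets with no active source: positions 1 2 3 4 5 6 13 14 stay [-ATR].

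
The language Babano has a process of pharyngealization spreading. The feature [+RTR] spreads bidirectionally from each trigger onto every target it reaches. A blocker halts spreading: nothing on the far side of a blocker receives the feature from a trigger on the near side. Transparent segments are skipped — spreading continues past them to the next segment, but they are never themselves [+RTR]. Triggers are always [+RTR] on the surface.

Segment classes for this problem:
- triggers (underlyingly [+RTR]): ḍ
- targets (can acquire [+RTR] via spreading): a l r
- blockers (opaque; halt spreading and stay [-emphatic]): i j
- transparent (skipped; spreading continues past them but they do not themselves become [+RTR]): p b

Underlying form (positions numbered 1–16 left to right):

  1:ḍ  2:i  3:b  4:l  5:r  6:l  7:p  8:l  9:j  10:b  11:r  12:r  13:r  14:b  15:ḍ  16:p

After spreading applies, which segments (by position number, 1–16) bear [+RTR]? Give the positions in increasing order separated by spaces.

1 11 12 13 15

From /ḍ/ at 1 rightward: 2 /i/ blocks.
From /ḍ/ at 1 leftward: word edge.
From /ḍ/ at 15 rightward: 16 /p/ transparent; word edge.
From /ḍ/ at 15 leftward: 14 /b/ transparent; 13 /r/ → [+RTR]; 12 /r/ → [+RTR]; 11 /r/ → [+RTR]; 10 /b/ transparent; 9 /j/ blocks.
Targets with no active source: positions 4 5 6 8 stay [-emphatic].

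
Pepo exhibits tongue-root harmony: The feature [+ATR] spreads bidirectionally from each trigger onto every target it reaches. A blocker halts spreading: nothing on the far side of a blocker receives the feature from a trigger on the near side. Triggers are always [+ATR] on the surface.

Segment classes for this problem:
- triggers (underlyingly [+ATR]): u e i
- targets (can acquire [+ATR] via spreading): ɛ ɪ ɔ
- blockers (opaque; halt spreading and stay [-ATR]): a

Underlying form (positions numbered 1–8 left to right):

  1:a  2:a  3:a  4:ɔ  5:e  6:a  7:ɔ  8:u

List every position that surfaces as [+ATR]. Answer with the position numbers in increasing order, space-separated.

4 5 7 8

From /e/ at 5 rightward: 6 /a/ blocks.
From /e/ at 5 leftward: 4 /ɔ/ → [+ATR]; 3 /a/ blocks.
From /u/ at 8 rightward: word edge.
From /u/ at 8 leftward: 7 /ɔ/ → [+ATR]; 6 /a/ blocks.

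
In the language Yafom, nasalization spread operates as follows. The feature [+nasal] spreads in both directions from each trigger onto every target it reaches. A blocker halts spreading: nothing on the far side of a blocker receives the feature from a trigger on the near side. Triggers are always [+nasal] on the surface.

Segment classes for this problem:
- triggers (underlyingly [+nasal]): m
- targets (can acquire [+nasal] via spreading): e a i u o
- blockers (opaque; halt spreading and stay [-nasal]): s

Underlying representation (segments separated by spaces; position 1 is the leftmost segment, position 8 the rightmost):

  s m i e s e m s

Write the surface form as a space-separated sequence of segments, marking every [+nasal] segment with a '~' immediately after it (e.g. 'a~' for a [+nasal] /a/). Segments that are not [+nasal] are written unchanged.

From /m/ at 2 rightward: 3 /i/ → [+nasal]; 4 /e/ → [+nasal]; 5 /s/ blocks.
From /m/ at 2 leftward: 1 /s/ blocks.
From /m/ at 7 rightward: 8 /s/ blocks.
From /m/ at 7 leftward: 6 /e/ → [+nasal]; 5 /s/ blocks.
[+nasal] positions on the surface: 2 3 4 6 7.

s m~ i~ e~ s e~ m~ s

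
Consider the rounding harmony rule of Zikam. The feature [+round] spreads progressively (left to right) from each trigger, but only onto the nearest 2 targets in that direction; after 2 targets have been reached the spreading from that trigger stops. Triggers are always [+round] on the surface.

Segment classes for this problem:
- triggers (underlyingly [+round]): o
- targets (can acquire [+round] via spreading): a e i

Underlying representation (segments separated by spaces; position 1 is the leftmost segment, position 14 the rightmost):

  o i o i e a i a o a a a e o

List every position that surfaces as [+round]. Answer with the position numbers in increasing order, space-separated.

From /o/ at 1 rightward: 2 /i/ → [+round]; 3 /o/ is itself a trigger — this domain ends here.
From /o/ at 3 rightward: 4 /i/ → [+round]; 5 /e/ → [+round]; bound reached.
From /o/ at 9 rightward: 10 /a/ → [+round]; 11 /a/ → [+round]; bound reached.
From /o/ at 14 rightward: word edge.
Targets with no active source: positions 6 7 8 12 13 stay [-round].

1 2 3 4 5 9 10 11 14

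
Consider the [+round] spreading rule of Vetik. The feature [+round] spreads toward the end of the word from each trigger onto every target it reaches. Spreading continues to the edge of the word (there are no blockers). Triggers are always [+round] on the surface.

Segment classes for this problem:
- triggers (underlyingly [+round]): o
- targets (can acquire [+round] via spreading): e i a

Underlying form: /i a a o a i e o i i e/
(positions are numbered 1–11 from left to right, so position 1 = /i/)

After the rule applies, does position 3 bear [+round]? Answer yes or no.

From /o/ at 4 rightward: 5 /a/ → [+round]; 6 /i/ → [+round]; 7 /e/ → [+round]; 8 /o/ is itself a trigger — this domain ends here.
From /o/ at 8 rightward: 9 /i/ → [+round]; 10 /i/ → [+round]; 11 /e/ → [+round]; word edge.
Targets with no active source: positions 1 2 3 stay [-round].
[+round] positions on the surface: 4 5 6 7 8 9 10 11.

no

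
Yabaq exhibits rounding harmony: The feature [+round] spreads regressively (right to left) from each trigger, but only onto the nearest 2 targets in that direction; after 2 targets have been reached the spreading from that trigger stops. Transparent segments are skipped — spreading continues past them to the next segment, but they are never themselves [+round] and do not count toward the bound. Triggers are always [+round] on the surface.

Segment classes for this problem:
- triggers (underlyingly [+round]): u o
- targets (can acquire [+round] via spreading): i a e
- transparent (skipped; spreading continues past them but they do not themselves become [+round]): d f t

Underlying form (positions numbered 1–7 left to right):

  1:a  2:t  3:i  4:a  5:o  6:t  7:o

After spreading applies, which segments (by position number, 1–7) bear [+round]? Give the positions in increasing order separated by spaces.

From /o/ at 5 leftward: 4 /a/ → [+round]; 3 /i/ → [+round]; bound reached.
From /o/ at 7 leftward: 6 /t/ transparent; 5 /o/ is itself a trigger — this domain ends here.
Target with no active source: position 1 stays [-round].

3 4 5 7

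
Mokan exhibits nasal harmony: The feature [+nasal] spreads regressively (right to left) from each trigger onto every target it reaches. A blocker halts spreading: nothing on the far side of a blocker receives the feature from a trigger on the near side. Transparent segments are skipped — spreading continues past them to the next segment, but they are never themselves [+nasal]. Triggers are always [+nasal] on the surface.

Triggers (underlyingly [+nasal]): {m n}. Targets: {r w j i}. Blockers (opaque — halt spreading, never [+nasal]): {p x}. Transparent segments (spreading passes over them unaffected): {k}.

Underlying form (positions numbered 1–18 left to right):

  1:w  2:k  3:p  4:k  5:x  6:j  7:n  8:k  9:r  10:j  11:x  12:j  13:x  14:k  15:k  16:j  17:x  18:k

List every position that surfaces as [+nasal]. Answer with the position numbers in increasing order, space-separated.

6 7

From /n/ at 7 leftward: 6 /j/ → [+nasal]; 5 /x/ blocks.
Targets with no active source: positions 1 9 10 12 16 stay [-nasal].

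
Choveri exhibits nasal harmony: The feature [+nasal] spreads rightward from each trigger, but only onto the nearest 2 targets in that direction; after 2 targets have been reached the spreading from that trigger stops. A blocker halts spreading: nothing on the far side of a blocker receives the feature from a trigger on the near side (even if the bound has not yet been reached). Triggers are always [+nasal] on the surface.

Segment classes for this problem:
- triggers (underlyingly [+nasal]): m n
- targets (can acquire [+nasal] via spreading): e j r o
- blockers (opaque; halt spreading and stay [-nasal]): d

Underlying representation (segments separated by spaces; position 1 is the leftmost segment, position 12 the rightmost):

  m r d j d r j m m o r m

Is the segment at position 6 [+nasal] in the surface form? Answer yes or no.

no

From /m/ at 1 rightward: 2 /r/ → [+nasal]; 3 /d/ blocks.
From /m/ at 8 rightward: 9 /m/ is itself a trigger — this domain ends here.
From /m/ at 9 rightward: 10 /o/ → [+nasal]; 11 /r/ → [+nasal]; bound reached.
From /m/ at 12 rightward: word edge.
Targets with no active source: positions 4 6 7 stay [-nasal].
[+nasal] positions on the surface: 1 2 8 9 10 11 12.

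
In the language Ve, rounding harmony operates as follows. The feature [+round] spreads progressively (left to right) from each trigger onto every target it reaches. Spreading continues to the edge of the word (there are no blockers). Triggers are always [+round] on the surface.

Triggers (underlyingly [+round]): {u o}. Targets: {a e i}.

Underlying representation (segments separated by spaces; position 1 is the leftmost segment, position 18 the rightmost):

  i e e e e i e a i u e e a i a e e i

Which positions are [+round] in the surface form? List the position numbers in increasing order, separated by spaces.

From /u/ at 10 rightward: 11 /e/ → [+round]; 12 /e/ → [+round]; 13 /a/ → [+round]; 14 /i/ → [+round]; 15 /a/ → [+round]; 16 /e/ → [+round]; 17 /e/ → [+round]; 18 /i/ → [+round]; word edge.
Targets with no active source: positions 1 2 3 4 5 6 7 8 9 stay [-round].

10 11 12 13 14 15 16 17 18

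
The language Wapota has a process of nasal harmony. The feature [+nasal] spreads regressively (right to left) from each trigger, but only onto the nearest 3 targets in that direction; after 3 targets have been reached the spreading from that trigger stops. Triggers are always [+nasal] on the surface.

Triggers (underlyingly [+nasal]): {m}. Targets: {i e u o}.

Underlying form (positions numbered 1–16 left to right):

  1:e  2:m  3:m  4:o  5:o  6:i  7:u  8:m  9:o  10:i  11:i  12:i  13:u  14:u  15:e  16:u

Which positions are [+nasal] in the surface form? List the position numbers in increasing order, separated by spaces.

From /m/ at 2 leftward: 1 /e/ → [+nasal]; word edge.
From /m/ at 3 leftward: 2 /m/ is itself a trigger — this domain ends here.
From /m/ at 8 leftward: 7 /u/ → [+nasal]; 6 /i/ → [+nasal]; 5 /o/ → [+nasal]; bound reached.
Targets with no active source: positions 4 9 10 11 12 13 14 15 16 stay [-nasal].

1 2 3 5 6 7 8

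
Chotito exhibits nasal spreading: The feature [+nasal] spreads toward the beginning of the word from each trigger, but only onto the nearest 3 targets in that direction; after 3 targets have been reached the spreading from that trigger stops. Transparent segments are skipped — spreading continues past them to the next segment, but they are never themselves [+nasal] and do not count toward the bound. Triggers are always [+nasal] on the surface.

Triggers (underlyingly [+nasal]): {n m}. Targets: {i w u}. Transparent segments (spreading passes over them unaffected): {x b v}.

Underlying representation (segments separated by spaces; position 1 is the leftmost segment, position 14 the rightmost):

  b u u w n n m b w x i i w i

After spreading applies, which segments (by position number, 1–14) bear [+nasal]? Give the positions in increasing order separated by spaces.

2 3 4 5 6 7

From /n/ at 5 leftward: 4 /w/ → [+nasal]; 3 /u/ → [+nasal]; 2 /u/ → [+nasal]; bound reached.
From /n/ at 6 leftward: 5 /n/ is itself a trigger — this domain ends here.
From /m/ at 7 leftward: 6 /n/ is itself a trigger — this domain ends here.
Targets with no active source: positions 9 11 12 13 14 stay [-nasal].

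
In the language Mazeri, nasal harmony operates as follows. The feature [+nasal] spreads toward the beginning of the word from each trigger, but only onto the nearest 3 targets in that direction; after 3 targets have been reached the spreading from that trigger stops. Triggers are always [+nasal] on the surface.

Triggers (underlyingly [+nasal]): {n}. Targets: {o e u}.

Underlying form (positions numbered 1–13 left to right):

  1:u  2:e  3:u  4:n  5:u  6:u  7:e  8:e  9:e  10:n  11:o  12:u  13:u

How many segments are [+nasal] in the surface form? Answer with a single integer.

8

From /n/ at 4 leftward: 3 /u/ → [+nasal]; 2 /e/ → [+nasal]; 1 /u/ → [+nasal]; bound reached.
From /n/ at 10 leftward: 9 /e/ → [+nasal]; 8 /e/ → [+nasal]; 7 /e/ → [+nasal]; bound reached.
Targets with no active source: positions 5 6 11 12 13 stay [-nasal].
[+nasal] positions on the surface: 1 2 3 4 7 8 9 10.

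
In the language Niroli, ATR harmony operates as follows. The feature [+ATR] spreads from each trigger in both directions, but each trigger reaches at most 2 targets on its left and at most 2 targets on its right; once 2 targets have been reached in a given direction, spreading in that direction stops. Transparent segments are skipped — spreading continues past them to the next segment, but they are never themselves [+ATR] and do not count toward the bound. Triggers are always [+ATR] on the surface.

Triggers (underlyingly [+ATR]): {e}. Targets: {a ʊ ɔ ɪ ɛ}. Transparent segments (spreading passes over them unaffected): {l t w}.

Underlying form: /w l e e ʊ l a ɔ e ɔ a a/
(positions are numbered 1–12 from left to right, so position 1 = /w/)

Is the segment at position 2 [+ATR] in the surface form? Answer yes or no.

no

From /e/ at 3 rightward: 4 /e/ is itself a trigger — this domain ends here.
From /e/ at 3 leftward: 2 /l/ transparent; 1 /w/ transparent; word edge.
From /e/ at 4 rightward: 5 /ʊ/ → [+ATR]; 6 /l/ transparent; 7 /a/ → [+ATR]; bound reached.
From /e/ at 4 leftward: 3 /e/ is itself a trigger — this domain ends here.
From /e/ at 9 rightward: 10 /ɔ/ → [+ATR]; 11 /a/ → [+ATR]; bound reached.
From /e/ at 9 leftward: 8 /ɔ/ → [+ATR]; 7 /a/ → [+ATR]; bound reached.
Target with no active source: position 12 stays [-ATR].
[+ATR] positions on the surface: 3 4 5 7 8 9 10 11.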